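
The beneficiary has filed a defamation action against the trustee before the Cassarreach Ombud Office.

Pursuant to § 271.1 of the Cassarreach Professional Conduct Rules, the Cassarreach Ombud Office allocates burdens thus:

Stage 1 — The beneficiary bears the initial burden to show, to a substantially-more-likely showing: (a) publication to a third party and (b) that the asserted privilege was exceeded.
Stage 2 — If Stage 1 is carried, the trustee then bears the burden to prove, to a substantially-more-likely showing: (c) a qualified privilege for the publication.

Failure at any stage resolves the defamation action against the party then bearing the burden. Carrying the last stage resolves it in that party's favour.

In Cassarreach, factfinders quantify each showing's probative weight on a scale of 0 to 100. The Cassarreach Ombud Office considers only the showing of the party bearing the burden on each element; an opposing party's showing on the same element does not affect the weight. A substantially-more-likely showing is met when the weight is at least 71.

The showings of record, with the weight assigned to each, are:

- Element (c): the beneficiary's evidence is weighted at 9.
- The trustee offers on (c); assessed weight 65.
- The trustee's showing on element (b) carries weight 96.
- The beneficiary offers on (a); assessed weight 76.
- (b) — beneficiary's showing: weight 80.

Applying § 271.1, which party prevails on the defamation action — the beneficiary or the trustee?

beneficiary

At Stage 1 the beneficiary must meet a substantially-more-likely showing (weight is at least 71): on (a) the weight is 76, ≥ 71, so (a) meets the standard; on (b) the weight is 80 (the trustee's 96 is given no effect), ≥ 71, so (b) meets the standard.
  The beneficiary carries Stage 1; the trustee now bears the burden.
At Stage 2 the trustee must meet a substantially-more-likely showing (weight is at least 71): on (c) the weight is 65 (the beneficiary's 9 is given no effect), < 71, so (c) does not meet the standard.
  Not every element is met, so the trustee fails to carry Stage 2.
The analysis ends at Stage 2; the beneficiary prevails.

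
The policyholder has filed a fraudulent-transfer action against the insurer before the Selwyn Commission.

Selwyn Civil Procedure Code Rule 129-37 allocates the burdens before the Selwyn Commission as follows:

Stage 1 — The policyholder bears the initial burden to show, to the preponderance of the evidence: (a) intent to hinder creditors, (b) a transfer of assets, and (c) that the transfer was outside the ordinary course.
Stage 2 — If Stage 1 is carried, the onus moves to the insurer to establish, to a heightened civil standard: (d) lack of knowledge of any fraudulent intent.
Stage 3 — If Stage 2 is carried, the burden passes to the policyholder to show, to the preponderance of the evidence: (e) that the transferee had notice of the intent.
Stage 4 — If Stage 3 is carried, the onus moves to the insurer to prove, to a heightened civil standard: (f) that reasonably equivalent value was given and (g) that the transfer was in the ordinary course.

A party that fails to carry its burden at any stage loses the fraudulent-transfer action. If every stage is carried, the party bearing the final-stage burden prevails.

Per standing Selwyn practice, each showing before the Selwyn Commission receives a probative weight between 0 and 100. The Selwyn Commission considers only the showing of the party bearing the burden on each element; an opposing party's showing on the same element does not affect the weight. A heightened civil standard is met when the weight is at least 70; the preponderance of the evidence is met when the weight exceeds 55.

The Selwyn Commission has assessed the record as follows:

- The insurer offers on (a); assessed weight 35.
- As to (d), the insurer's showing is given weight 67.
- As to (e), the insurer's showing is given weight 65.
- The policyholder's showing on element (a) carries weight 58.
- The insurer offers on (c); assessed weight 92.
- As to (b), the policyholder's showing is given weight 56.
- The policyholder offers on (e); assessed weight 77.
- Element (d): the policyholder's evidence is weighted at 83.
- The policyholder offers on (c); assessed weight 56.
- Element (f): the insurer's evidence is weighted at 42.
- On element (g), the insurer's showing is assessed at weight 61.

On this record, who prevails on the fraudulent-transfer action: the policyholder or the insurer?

policyholder

At Stage 1 the policyholder must meet the preponderance of the evidence (weight exceeds 55): on (a) the weight is 58 (the insurer's 35 is given no effect), > 55, so (a) meets the standard; on (b) the weight is 56, which does exceed 55, so (b) meets the standard; on (c) the weight is 56 (the insurer's 92 is given no effect), which does exceed 55, so (c) meets the standard.
  Stage 1 carried; the burden shifts to the insurer.
At Stage 2 the insurer must meet a heightened civil standard (weight is at least 70): on (d) the weight is 67 (the policyholder's 83 is given no effect), which does not reach 70, so (d) does not meet the standard.
  Not every element is met, so the insurer fails to carry Stage 2.
The policyholder prevails.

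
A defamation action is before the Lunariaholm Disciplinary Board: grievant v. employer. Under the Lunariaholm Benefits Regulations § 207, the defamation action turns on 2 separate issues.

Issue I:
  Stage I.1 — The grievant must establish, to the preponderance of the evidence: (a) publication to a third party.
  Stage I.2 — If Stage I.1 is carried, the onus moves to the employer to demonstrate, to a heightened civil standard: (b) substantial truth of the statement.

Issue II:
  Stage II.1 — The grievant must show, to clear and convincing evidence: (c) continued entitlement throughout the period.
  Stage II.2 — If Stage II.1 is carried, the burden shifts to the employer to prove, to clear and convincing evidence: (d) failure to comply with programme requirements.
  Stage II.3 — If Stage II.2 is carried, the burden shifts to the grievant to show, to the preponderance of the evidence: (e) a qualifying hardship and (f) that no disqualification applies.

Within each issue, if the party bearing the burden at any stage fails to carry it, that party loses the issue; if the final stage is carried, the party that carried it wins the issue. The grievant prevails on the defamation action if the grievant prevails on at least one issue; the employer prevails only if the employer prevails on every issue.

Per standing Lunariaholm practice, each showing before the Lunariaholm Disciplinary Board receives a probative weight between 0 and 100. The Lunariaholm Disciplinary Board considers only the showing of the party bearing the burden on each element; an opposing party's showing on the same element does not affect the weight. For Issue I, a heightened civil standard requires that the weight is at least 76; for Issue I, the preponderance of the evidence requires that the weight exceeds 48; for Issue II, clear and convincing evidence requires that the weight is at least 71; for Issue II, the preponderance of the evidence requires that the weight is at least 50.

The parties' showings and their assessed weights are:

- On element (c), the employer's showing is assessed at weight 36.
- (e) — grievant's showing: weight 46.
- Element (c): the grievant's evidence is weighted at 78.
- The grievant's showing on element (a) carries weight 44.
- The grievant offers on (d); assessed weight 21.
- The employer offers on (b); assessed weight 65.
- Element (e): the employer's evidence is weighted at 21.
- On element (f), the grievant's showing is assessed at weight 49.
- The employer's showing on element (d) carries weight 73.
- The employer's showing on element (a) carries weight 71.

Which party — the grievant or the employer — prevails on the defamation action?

— Issue I —
Stage I.1 (grievant, the preponderance of the evidence, weight exceeds 48): (a) 44 (employer's 71 disregarded) ≤ 48 — fails.
  The grievant does not carry Stage I.1.
So the employer prevails on this issue.
— Issue II —
At Stage II.1 the grievant must meet clear and convincing evidence (weight is at least 71): on (c) the weight is 78 (the employer's 36 is given no effect), ≥ 71, so (c) meets the standard.
  The grievant carries Stage II.1; the employer now bears the burden.
At Stage II.2 the employer must meet clear and convincing evidence (weight is at least 71): on (d) the weight is 73 (the grievant's 21 is given no effect), which does reach 71, so (d) meets the standard.
  All elements met. The burden passes to the grievant.
At Stage II.3 the grievant must meet the preponderance of the evidence (weight is at least 50): on (e) the weight is 46 (the employer's 21 is given no effect), which does not reach 50, so (e) does not meet the standard; on (f) the weight is 49, < 50, so (f) does not meet the standard.
  The grievant does not carry Stage II.3.
The analysis ends at Stage II.3; the employer prevails on this issue.
Per-issue: Issue I → employer; Issue II → employer. The grievant must prevail on at least one issue; overall, the employer prevails.

employer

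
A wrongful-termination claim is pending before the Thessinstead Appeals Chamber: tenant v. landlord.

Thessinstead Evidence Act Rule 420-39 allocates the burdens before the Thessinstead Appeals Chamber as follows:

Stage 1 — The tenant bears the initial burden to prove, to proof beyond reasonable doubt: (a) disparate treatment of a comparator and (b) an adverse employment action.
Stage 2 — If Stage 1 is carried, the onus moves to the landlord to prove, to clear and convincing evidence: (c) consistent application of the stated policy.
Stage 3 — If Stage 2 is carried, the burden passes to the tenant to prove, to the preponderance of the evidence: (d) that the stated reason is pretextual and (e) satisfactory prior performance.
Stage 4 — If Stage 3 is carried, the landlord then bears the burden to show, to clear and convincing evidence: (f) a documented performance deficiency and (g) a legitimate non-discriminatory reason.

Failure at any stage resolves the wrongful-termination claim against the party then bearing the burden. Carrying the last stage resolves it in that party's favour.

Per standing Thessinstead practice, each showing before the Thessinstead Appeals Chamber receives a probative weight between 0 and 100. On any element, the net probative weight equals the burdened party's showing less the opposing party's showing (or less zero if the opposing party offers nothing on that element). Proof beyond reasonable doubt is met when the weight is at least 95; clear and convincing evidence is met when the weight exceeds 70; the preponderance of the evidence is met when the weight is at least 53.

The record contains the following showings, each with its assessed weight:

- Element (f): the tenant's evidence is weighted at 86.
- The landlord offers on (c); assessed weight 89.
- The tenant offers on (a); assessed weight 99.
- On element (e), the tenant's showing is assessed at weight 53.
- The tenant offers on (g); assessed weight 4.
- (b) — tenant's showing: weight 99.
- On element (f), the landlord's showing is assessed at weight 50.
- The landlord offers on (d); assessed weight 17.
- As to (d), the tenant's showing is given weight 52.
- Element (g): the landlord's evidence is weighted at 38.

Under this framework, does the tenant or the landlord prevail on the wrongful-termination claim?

landlord

At Stage 1 the tenant must meet proof beyond reasonable doubt (weight is at least 95): on (a) the weight is 99, ≥ 95, so (a) meets the standard; on (b) the weight is 99, which does reach 95, so (b) meets the standard.
  Stage 1 is satisfied; the onus moves to the landlord.
At Stage 2 the landlord must meet clear and convincing evidence (weight exceeds 70): on (c) the weight is 89, > 70, so (c) meets the standard.
  All elements met. The burden passes to the tenant.
At Stage 3 the tenant must meet the preponderance of the evidence (weight is at least 53): on (d) the weight is 52 less the opposing 17 gives net 35, which does not reach 53, so (d) does not meet the standard; on (e) the weight is 53, ≥ 53, so (e) meets the standard.
  The tenant does not carry Stage 3.
So the landlord prevails.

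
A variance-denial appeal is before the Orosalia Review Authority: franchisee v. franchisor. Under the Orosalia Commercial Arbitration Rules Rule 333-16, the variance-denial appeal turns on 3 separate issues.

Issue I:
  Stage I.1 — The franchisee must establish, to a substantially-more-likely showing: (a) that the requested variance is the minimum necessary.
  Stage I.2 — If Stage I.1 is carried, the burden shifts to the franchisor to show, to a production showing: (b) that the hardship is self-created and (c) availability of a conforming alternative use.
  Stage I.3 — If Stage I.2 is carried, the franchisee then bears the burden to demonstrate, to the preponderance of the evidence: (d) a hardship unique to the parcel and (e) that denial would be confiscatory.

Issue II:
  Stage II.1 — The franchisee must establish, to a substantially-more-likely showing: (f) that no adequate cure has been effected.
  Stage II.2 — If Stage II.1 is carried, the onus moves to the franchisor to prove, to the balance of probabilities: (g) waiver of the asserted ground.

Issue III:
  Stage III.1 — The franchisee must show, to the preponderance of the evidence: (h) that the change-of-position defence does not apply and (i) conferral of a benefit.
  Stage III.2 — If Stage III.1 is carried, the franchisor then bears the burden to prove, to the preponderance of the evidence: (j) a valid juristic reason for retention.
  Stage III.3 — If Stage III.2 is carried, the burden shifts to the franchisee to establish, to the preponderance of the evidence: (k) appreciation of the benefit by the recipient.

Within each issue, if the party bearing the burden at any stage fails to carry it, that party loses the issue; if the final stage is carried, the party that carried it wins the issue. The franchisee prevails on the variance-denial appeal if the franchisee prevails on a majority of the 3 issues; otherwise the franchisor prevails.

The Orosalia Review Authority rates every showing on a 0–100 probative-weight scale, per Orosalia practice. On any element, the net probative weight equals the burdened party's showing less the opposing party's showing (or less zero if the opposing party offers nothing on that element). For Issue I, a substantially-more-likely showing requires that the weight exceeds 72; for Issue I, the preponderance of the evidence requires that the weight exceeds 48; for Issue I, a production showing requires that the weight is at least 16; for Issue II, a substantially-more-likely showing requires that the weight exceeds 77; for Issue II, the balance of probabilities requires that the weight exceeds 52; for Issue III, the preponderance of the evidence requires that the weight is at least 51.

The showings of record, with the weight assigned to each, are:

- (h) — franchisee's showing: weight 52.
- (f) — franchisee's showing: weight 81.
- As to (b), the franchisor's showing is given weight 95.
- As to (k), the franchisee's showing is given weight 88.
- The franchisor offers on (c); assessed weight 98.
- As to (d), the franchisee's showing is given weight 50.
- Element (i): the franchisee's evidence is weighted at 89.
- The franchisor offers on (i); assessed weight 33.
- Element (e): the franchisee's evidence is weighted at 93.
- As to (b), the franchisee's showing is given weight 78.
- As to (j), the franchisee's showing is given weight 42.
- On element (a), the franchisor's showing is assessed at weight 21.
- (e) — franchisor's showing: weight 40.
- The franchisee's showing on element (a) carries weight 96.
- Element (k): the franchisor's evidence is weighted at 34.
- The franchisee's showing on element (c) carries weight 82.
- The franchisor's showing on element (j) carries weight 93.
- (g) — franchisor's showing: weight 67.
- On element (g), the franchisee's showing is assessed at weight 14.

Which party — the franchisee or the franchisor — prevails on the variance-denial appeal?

— Issue I —
Stage I.1 — burden on franchisee; standard: a substantially-more-likely showing (weight exceeds 72).
    (a): 96 − 21 = 75 > 72 [met]
  Stage I.1 carried; the burden shifts to the franchisor.
Stage I.2 — burden on franchisor; standard: a production showing (weight is at least 16).
    (b): 95 − 78 = 17 ≥ 16 [met]
    (c): 98 − 82 = 16 ≥ 16 [met]
  The franchisor carries Stage I.2; the franchisee now bears the burden.
Stage I.3 — burden on franchisee; standard: the preponderance of the evidence (weight exceeds 48).
    (d): 50 > 48 [met]
    (e): 93 − 40 = 53 > 48 [met]
  The franchisee carries the last stage.
All stages carried — the franchisee prevails on this issue.
— Issue II —
Stage II.1 (franchisee, a substantially-more-likely showing, weight exceeds 77): (f) 81 > 77 — meets.
  The franchisee carries Stage II.1; the franchisor now bears the burden.
Stage II.2 (franchisor, the balance of probabilities, weight exceeds 52): (g) net 67−14=53 > 52 — meets.
  Stage II.2 carried; the final stage is satisfied.
Every stage carried; the franchisor prevails on this issue.
— Issue III —
Stage III.1 (franchisee, the preponderance of the evidence, weight is at least 51): (h) 52 ≥ 51 — meets; (i) net 89−33=56 ≥ 51 — meets.
  Stage III.1 is satisfied; the onus moves to the franchisor.
Stage III.2 (franchisor, the preponderance of the evidence, weight is at least 51): (j) net 93−42=51 ≥ 51 — meets.
  Stage III.2 carried; the burden shifts to the franchisee.
Stage III.3 (franchisee, the preponderance of the evidence, weight is at least 51): (k) net 88−34=54 ≥ 51 — meets.
  The franchisee carries the last stage.
With every stage satisfied, the franchisee prevails on this issue.
Per-issue: Issue I → franchisee; Issue II → franchisor; Issue III → franchisee. The franchisee must prevail on a majority of issues; overall, the franchisee prevails.

franchisee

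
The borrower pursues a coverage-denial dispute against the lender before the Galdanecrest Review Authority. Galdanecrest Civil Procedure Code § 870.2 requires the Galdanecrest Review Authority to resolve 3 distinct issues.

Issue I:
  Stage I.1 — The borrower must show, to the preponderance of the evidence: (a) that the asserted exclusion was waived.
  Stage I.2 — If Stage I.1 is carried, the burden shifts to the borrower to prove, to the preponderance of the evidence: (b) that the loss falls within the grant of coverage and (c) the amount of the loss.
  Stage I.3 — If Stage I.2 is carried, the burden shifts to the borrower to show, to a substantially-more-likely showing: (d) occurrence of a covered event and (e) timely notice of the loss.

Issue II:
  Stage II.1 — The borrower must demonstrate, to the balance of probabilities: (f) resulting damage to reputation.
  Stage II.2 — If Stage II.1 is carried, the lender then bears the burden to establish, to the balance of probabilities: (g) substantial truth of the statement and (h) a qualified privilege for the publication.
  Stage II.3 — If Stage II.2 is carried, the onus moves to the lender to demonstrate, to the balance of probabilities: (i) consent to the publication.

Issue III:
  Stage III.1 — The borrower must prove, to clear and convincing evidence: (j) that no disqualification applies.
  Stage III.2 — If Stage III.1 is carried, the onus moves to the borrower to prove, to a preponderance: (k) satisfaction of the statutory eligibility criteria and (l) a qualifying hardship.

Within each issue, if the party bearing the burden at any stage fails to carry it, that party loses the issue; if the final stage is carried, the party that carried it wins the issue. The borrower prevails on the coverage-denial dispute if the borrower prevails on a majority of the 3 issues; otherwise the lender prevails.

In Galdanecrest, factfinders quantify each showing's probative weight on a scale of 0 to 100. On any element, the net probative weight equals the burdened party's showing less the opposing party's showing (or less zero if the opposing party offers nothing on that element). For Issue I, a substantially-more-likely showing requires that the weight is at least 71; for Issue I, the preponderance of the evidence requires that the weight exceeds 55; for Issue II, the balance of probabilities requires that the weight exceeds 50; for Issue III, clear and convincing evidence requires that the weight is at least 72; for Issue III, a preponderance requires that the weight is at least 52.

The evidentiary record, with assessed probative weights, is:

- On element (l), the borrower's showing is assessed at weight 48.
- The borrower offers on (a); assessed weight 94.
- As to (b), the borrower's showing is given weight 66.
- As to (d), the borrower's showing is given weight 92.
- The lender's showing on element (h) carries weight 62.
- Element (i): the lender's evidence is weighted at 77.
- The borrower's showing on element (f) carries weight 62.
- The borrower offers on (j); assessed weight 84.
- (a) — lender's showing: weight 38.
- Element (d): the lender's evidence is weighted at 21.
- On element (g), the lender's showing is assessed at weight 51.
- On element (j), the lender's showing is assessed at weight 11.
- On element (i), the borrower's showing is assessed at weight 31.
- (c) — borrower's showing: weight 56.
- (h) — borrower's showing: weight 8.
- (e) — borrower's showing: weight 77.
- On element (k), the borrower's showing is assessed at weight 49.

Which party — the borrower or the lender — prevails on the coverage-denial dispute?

borrower

— Issue I —
At Stage I.1 the borrower must meet the preponderance of the evidence (weight exceeds 55): on (a) the weight is 94 less the opposing 38 gives net 56, which does exceed 55, so (a) meets the standard.
  Stage I.1 carried; the burden remains with the borrower.
At Stage I.2 the borrower must meet the preponderance of the evidence (weight exceeds 55): on (b) the weight is 66, which does exceed 55, so (b) meets the standard; on (c) the weight is 56, > 55, so (c) meets the standard.
  All elements met. The borrower retains the burden for Stage I.3.
At Stage I.3 the borrower must meet a substantially-more-likely showing (weight is at least 71): on (d) the weight is 92 less the opposing 21 gives net 71, which does reach 71, so (d) meets the standard; on (e) the weight is 77, which does reach 71, so (e) meets the standard.
  Stage I.3 carried; the final stage is satisfied.
All stages carried — the borrower prevails on this issue.
— Issue II —
At Stage II.1 the borrower must meet the balance of probabilities (weight exceeds 50): on (f) the weight is 62, > 50, so (f) meets the standard.
  All elements met. The burden passes to the lender.
At Stage II.2 the lender must meet the balance of probabilities (weight exceeds 50): on (g) the weight is 51, which does exceed 50, so (g) meets the standard; on (h) the weight is 62 less the opposing 8 gives net 54, which does exceed 50, so (h) meets the standard.
  All elements met. The lender retains the burden for Stage II.3.
At Stage II.3 the lender must meet the balance of probabilities (weight exceeds 50): on (i) the weight is 77 less the opposing 31 gives net 46, ≤ 50, so (i) does not meet the standard.
  The lender does not carry Stage II.3.
So the borrower prevails on this issue.
— Issue III —
At Stage III.1 the borrower must meet clear and convincing evidence (weight is at least 72): on (j) the weight is 84 less the opposing 11 gives net 73, ≥ 72, so (j) meets the standard.
  All elements met. The borrower retains the burden for Stage III.2.
At Stage III.2 the borrower must meet a preponderance (weight is at least 52): on (k) the weight is 49, which does not reach 52, so (k) does not meet the standard; on (l) the weight is 48, which does not reach 52, so (l) does not meet the standard.
  The borrower does not carry Stage III.2.
So the lender prevails on this issue.
Per-issue: Issue I → borrower; Issue II → borrower; Issue III → lender. The borrower must prevail on a majority of issues; overall, the borrower prevails.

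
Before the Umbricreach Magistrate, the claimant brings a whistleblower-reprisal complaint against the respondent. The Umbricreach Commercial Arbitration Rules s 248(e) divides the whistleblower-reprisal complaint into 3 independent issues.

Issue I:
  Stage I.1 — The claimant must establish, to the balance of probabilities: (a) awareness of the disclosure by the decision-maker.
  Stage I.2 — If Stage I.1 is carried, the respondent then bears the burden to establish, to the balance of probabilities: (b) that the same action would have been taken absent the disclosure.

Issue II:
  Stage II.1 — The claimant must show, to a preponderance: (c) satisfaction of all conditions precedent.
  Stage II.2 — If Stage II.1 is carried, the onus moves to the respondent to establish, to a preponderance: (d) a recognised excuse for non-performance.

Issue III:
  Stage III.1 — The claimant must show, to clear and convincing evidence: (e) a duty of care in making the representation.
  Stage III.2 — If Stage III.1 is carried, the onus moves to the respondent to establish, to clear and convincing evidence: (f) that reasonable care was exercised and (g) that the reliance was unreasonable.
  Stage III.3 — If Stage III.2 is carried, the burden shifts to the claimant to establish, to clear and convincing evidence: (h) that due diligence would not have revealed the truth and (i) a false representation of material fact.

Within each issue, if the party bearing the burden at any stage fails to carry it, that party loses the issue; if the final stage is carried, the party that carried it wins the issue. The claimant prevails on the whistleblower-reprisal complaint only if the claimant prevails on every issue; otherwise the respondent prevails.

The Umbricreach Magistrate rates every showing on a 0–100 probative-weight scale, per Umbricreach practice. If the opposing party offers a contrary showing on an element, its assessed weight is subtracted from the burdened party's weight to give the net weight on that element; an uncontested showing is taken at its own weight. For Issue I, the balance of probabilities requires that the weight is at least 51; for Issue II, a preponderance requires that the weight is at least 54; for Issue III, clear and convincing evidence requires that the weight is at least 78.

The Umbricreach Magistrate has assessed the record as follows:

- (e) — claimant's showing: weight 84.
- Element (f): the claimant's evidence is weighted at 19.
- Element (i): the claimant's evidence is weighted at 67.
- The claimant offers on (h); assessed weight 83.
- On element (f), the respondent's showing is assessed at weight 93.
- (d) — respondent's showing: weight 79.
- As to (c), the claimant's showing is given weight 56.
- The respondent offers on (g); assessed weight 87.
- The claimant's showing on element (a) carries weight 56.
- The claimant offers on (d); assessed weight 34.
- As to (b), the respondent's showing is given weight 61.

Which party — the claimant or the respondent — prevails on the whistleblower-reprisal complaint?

— Issue I —
At Stage I.1 the claimant must meet the balance of probabilities (weight is at least 51): on (a) the weight is 56, ≥ 51, so (a) meets the standard.
  All elements met. The burden passes to the respondent.
At Stage I.2 the respondent must meet the balance of probabilities (weight is at least 51): on (b) the weight is 61, ≥ 51, so (b) meets the standard.
  All elements met at the final stage.
Every stage carried; the respondent prevails on this issue.
— Issue II —
At Stage II.1 the claimant must meet a preponderance (weight is at least 54): on (c) the weight is 56, ≥ 54, so (c) meets the standard.
  The claimant carries Stage II.1; the respondent now bears the burden.
At Stage II.2 the respondent must meet a preponderance (weight is at least 54): on (d) the weight is 79 less the opposing 34 gives net 45, which does not reach 54, so (d) does not meet the standard.
  The respondent does not carry Stage II.2.
The claimant prevails on this issue.
— Issue III —
Stage III.1 — burden on claimant; standard: clear and convincing evidence (weight is at least 78).
    (e): 84 ≥ 78 [met]
  The claimant carries Stage III.1; the respondent now bears the burden.
Stage III.2 — burden on respondent; standard: clear and convincing evidence (weight is at least 78).
    (f): 93 − 19 = 74 < 78 [not met]
    (g): 87 ≥ 78 [met]
  Not every element is met, so the respondent fails to carry Stage III.2.
So the claimant prevails on this issue.
Per-issue: Issue I → respondent; Issue II → claimant; Issue III → claimant. The claimant must prevail on every issue; overall, the respondent prevails.

respondent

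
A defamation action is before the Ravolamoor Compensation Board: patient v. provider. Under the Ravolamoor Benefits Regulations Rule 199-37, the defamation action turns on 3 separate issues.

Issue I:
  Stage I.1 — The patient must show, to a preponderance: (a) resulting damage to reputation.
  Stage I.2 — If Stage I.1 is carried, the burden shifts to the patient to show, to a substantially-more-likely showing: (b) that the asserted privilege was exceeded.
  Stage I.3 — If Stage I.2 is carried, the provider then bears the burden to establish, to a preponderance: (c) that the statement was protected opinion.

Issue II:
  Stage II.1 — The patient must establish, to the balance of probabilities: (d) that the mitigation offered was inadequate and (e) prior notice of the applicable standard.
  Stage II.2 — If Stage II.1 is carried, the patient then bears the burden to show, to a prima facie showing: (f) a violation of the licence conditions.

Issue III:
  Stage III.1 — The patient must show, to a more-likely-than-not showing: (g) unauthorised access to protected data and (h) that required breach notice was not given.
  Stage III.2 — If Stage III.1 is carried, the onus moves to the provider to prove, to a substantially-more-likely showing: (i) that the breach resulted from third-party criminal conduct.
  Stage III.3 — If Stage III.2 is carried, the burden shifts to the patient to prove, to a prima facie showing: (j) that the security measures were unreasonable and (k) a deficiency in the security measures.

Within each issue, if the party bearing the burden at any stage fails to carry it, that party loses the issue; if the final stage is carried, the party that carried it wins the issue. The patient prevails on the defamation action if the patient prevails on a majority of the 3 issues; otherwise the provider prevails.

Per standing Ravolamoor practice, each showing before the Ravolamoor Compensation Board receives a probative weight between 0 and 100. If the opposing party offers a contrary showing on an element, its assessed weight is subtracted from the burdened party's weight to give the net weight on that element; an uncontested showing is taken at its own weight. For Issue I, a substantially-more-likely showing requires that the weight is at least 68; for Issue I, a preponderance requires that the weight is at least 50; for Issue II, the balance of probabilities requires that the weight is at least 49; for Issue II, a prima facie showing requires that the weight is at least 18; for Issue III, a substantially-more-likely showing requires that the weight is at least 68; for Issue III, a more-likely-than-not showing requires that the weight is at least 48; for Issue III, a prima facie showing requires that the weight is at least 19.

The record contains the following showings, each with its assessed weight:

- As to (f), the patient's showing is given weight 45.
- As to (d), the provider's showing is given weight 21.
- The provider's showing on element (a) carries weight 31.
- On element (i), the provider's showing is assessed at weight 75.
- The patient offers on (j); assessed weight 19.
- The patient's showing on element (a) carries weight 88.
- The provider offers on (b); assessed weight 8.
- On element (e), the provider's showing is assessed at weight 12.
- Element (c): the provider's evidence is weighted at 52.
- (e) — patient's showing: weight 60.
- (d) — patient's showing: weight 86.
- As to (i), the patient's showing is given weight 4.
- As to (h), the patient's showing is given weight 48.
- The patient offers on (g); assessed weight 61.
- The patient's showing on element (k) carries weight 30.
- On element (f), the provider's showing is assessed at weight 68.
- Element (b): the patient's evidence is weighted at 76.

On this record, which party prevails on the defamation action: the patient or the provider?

— Issue I —
Stage I.1 (patient, a preponderance, weight is at least 50): (a) net 88−31=57 ≥ 50 — meets.
  Stage I.1 is satisfied; the patient continues to bear the burden.
Stage I.2 (patient, a substantially-more-likely showing, weight is at least 68): (b) net 76−8=68 ≥ 68 — meets.
  The patient carries Stage I.2; the provider now bears the burden.
Stage I.3 (provider, a preponderance, weight is at least 50): (c) 52 ≥ 50 — meets.
  All elements met at the final stage.
Every stage carried; the provider prevails on this issue.
— Issue II —
Stage II.1 — burden on patient; standard: the balance of probabilities (weight is at least 49).
    (d): 86 − 21 = 65 ≥ 49 [met]
    (e): 60 − 12 = 48 < 49 [not met]
  The patient does not carry Stage II.1.
The analysis ends at Stage II.1; the provider prevails on this issue.
— Issue III —
Stage III.1 (patient, a more-likely-than-not showing, weight is at least 48): (g) 61 ≥ 48 — meets; (h) 48 ≥ 48 — meets.
  All elements met. The burden passes to the provider.
Stage III.2 (provider, a substantially-more-likely showing, weight is at least 68): (i) net 75−4=71 ≥ 68 — meets.
  Stage III.2 is satisfied; the onus moves to the patient.
Stage III.3 (patient, a prima facie showing, weight is at least 19): (j) 19 ≥ 19 — meets; (k) 30 ≥ 19 — meets.
  The patient carries the last stage.
With every stage satisfied, the patient prevails on this issue.
Per-issue: Issue I → provider; Issue II → provider; Issue III → patient. The patient must prevail on a majority of issues; overall, the provider prevails.

provider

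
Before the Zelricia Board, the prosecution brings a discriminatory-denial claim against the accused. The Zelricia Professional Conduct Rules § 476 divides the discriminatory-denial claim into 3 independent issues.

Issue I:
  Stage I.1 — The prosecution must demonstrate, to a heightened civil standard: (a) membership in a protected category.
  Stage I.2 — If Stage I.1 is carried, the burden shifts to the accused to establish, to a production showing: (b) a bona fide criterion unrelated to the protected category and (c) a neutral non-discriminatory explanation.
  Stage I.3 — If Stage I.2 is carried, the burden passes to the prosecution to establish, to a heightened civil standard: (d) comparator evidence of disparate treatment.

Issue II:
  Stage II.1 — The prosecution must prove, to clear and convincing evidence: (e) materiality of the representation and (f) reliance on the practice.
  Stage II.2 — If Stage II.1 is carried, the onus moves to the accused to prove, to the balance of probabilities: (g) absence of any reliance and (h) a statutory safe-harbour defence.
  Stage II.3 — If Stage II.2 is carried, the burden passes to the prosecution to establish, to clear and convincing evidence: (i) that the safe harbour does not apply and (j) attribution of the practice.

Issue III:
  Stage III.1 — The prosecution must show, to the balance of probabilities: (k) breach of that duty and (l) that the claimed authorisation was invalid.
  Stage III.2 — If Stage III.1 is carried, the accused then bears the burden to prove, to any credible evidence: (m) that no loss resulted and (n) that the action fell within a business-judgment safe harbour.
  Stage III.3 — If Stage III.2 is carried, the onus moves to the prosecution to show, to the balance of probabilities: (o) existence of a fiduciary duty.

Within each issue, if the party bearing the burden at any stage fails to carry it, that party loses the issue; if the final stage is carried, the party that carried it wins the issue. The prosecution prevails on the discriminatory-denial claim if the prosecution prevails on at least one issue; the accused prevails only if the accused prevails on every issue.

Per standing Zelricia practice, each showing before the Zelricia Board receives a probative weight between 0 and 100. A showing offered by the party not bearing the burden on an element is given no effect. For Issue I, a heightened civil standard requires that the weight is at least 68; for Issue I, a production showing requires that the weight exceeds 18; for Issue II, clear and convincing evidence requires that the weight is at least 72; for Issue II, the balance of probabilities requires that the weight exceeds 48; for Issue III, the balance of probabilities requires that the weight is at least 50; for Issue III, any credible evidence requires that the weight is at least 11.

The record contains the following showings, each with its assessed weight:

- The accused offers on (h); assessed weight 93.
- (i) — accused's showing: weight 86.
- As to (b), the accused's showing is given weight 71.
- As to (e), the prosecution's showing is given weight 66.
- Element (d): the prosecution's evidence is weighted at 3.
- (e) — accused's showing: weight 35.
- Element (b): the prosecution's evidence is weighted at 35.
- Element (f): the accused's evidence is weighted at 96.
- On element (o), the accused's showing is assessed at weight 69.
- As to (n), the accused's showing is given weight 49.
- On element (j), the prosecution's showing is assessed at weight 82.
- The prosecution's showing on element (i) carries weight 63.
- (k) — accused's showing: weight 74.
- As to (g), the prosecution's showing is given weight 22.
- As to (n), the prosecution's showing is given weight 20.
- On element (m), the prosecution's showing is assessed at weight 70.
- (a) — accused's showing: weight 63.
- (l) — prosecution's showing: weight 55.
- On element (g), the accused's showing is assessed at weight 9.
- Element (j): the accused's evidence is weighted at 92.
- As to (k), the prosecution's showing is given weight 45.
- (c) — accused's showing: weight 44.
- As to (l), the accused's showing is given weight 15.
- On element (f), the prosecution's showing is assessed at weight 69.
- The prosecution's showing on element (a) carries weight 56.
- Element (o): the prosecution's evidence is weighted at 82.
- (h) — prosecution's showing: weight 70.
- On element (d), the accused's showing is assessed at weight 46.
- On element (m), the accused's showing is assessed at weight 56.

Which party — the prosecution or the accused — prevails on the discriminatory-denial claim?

accused

— Issue I —
At Stage I.1 the prosecution must meet a heightened civil standard (weight is at least 68): on (a) the weight is 56 (the accused's 63 is given no effect), which does not reach 68, so (a) does not meet the standard.
  Stage I.1 not carried; the prosecution fails its burden.
The analysis ends at Stage I.1; the accused prevails on this issue.
— Issue II —
Stage II.1 — burden on prosecution; standard: clear and convincing evidence (weight is at least 72).
    (e): 66 (accused's 35 disregarded) < 72 [not met]
    (f): 69 (accused's 96 disregarded) < 72 [not met]
  Stage II.1 not carried; the prosecution fails its burden.
So the accused prevails on this issue.
— Issue III —
Stage III.1 — burden on prosecution; standard: the balance of probabilities (weight is at least 50).
    (k): 45 (accused's 74 disregarded) < 50 [not met]
    (l): 55 (accused's 15 disregarded) ≥ 50 [met]
  Not every element is met, so the prosecution fails to carry Stage III.1.
The analysis ends at Stage III.1; the accused prevails on this issue.
Per-issue: Issue I → accused; Issue II → accused; Issue III → accused. The prosecution must prevail on at least one issue; overall, the accused prevails.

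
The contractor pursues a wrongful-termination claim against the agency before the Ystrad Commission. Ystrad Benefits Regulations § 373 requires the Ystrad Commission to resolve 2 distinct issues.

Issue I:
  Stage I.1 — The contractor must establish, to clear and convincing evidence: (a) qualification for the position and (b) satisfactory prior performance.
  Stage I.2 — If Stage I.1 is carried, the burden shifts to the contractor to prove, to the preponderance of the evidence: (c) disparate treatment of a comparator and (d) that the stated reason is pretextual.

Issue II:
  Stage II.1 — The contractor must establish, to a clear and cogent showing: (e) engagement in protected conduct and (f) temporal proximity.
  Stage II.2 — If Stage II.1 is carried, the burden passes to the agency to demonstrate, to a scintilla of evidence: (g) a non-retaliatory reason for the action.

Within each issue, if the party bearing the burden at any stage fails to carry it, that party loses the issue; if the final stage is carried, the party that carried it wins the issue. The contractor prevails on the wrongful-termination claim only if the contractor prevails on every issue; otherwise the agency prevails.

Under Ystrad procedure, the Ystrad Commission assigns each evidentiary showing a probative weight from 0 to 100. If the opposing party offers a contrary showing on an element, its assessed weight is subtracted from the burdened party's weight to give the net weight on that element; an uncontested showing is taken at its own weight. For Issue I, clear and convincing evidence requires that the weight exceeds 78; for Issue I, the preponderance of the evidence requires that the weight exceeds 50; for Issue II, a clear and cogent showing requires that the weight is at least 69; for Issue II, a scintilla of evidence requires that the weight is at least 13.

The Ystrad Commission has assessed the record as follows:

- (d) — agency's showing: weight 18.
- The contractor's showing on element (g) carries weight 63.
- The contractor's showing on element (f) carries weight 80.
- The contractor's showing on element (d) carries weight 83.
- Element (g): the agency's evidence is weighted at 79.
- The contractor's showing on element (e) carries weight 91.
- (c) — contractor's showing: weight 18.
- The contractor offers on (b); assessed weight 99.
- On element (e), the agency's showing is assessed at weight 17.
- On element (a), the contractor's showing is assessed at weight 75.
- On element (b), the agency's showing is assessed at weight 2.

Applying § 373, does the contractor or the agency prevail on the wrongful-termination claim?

agency

— Issue I —
Stage I.1 (contractor, clear and convincing evidence, weight exceeds 78): (a) 75 ≤ 78 — fails; (b) net 99−2=97 > 78 — meets.
  Stage I.1 not carried; the contractor fails its burden.
The analysis ends at Stage I.1; the agency prevails on this issue.
— Issue II —
At Stage II.1 the contractor must meet a clear and cogent showing (weight is at least 69): on (e) the weight is 91 less the opposing 17 gives net 74, ≥ 69, so (e) meets the standard; on (f) the weight is 80, ≥ 69, so (f) meets the standard.
  Stage II.1 carried; the burden shifts to the agency.
At Stage II.2 the agency must meet a scintilla of evidence (weight is at least 13): on (g) the weight is 79 less the opposing 63 gives net 16, which does reach 13, so (g) meets the standard.
  Stage II.2 carried; the final stage is satisfied.
Every stage carried; the agency prevails on this issue.
Per-issue: Issue I → agency; Issue II → agency. The contractor must prevail on every issue; overall, the agency prevails.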